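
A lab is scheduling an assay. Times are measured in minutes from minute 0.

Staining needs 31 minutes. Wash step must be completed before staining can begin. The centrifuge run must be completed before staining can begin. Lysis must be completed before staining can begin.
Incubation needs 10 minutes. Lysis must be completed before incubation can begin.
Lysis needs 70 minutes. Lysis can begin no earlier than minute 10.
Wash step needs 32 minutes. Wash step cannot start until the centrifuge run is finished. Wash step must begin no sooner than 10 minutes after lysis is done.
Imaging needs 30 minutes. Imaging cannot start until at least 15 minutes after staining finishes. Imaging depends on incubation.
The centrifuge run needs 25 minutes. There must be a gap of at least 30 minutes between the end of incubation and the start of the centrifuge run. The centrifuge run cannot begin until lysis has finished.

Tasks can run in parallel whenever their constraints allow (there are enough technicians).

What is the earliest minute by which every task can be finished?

253

After its own release at minute 10, lysis can start at minute 10 and finishes at minute 80.
After lysis (finishes minute 80), incubation can start at minute 80 and finishes at minute 90.
The centrifuge run needs all of incubation (finishes minute 90, plus 30-minute gap → minute 120); lysis (finishes minute 80). That puts its earliest start at minute 120; it finishes at 120 + 25 = minute 145.
Wash step cannot start until the centrifuge run (finishes minute 145); lysis (finishes minute 80, plus 10-minute gap → minute 90). The controlling bound is minute 145, so wash step finishes at 145 + 32 = minute 177.
For staining: wash step (finishes minute 177); the centrifuge run (finishes minute 145); lysis (finishes minute 80). Taking the maximum gives a start of minute 177, and it finishes at 177 + 31 = minute 208.
Imaging has to wait for staining (finishes minute 208, plus 15-minute gap → minute 223); incubation (finishes minute 90). The latest of these is minute 223, so imaging runs minute 223 to 223 + 30 = minute 253.
All tasks are finished once the last one completes. Finish times: Lysis at 80, Incubation at 90, The centrifuge run at 145, Wash step at 177, Staining at 208, Imaging at 253. The latest is minute 253.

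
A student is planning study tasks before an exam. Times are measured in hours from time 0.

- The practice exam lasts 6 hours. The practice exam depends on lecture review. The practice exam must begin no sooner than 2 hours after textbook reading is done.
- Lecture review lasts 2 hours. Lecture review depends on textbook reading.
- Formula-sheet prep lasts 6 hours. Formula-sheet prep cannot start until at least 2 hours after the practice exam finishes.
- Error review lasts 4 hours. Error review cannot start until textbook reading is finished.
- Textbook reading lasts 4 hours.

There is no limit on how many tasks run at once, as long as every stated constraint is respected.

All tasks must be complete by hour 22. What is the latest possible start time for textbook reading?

Nothing follows formula-sheet prep; the deadline of hour 22 is its only limit. It must start by 22 − 6 = hour 16.
The practice exam has to be done before formula-sheet prep (must start by hour 16, minus 2-hour gap → hour 14). That means finishing by hour 14, i.e. starting by 14 − 6 = hour 8.
Lecture review must finish before the practice exam (must start by hour 8). With a 2-hour duration, lecture review must start by 8 − 2 = hour 6.
Nothing follows error review; the deadline of hour 22 is its only limit. It must start by 22 − 4 = hour 18.
Textbook reading has several dependents: lecture review (must start by hour 6); the practice exam (must start by hour 8, minus 2-hour gap → hour 6); error review (must start by hour 18). The earliest of those limits is hour 6, so textbook reading must start by 6 − 4 = hour 2.

2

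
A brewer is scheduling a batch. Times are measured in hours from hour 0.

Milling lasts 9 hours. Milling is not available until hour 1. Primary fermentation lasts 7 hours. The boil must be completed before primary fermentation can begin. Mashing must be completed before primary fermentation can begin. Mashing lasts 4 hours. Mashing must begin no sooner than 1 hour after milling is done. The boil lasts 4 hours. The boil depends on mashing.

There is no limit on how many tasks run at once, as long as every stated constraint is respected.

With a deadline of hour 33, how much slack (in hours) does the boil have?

Milling waits on its own release at hour 1, so it starts at hour 1 and finishes at 1 + 9 = hour 10.
Mashing cannot begin until milling (finishes hour 10, plus 1-hour gap → hour 11). It runs from hour 11 to 11 + 4 = hour 15.
After mashing (finishes hour 15), the boil can start at hour 15 and finishes at hour 19.

Working backward from the deadline:
Primary fermentation must finish by hour 33; it takes 7 hours, so it must start by 33 − 7 = hour 26.
Since primary fermentation (must start by hour 26) depends on it, the boil must finish by hour 26. Backing off its 4-hour duration gives a latest start of hour 22.
So the boil can start as early as hour 15 and as late as hour 22, giving 22 − 15 = 7 hours of slack.

7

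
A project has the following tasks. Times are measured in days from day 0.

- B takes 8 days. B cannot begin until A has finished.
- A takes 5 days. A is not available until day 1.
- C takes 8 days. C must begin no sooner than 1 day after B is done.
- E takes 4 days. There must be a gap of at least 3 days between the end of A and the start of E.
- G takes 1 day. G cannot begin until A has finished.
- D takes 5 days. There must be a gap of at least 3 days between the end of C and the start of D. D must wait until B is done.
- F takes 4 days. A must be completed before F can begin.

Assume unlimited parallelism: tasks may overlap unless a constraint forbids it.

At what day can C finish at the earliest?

23

A cannot begin until its own release at day 1. It runs from day 1 to 1 + 5 = day 6.
B waits on A (finishes day 6), so it starts at day 6 and finishes at 6 + 8 = day 14.
C waits on B (finishes day 14, plus 1-day gap → day 15), so it starts at day 15 and finishes at 15 + 8 = day 23.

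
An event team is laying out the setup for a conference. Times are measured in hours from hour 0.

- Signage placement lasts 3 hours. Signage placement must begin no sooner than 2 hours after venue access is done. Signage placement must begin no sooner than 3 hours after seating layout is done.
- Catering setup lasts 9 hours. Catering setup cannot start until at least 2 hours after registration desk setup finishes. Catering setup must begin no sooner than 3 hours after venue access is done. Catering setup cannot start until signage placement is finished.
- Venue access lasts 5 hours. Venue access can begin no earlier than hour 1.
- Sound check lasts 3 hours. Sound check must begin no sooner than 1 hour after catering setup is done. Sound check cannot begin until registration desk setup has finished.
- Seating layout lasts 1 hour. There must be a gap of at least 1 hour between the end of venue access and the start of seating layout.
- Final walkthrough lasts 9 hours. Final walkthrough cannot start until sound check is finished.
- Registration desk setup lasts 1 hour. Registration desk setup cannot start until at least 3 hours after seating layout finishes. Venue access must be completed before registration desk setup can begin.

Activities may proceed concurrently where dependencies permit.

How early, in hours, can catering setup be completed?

23

Venue access cannot begin until its own release at hour 1. It runs from hour 1 to 1 + 5 = hour 6.
Seating layout waits on venue access (finishes hour 6, plus 1-hour gap → hour 7), so it starts at hour 7 and finishes at 7 + 1 = hour 8.
Signage placement needs all of venue access (finishes hour 6, plus 2-hour gap → hour 8); seating layout (finishes hour 8, plus 3-hour gap → hour 11). That puts its earliest start at hour 11; it finishes at 11 + 3 = hour 14.
Registration desk setup has to wait for seating layout (finishes hour 8, plus 3-hour gap → hour 11); venue access (finishes hour 6). The latest of these is hour 11, so registration desk setup runs hour 11 to 11 + 1 = hour 12.
For catering setup: registration desk setup (finishes hour 12, plus 2-hour gap → hour 14); venue access (finishes hour 6, plus 3-hour gap → hour 9); signage placement (finishes hour 14). Taking the maximum gives a start of hour 14, and it finishes at 14 + 9 = hour 23.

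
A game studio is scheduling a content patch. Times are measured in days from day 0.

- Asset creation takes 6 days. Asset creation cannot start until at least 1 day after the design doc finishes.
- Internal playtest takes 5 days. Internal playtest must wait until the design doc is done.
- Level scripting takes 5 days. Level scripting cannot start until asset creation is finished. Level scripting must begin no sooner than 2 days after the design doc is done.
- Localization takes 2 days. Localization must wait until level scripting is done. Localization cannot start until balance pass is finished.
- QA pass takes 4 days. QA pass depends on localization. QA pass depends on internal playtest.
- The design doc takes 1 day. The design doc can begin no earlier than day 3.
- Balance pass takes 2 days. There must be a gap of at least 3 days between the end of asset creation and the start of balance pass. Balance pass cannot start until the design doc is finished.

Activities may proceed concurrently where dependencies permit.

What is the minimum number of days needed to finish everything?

22

After its own release at day 3, the design doc can start at day 3 and finishes at day 4.
Internal playtest waits on the design doc (finishes day 4), so it starts at day 4 and finishes at 4 + 5 = day 9.
Asset creation cannot begin until the design doc (finishes day 4, plus 1-day gap → day 5). It runs from day 5 to 5 + 6 = day 11.
For balance pass: asset creation (finishes day 11, plus 3-day gap → day 14); the design doc (finishes day 4). Taking the maximum gives a start of day 14, and it finishes at 14 + 2 = day 16.
For level scripting: asset creation (finishes day 11); the design doc (finishes day 4, plus 2-day gap → day 6). Taking the maximum gives a start of day 11, and it finishes at 11 + 5 = day 16.
Localization cannot start until level scripting (finishes day 16); balance pass (finishes day 16). The controlling bound is day 16, so localization finishes at 16 + 2 = day 18.
QA pass has to wait for localization (finishes day 18); internal playtest (finishes day 9). The latest of these is day 18, so QA pass runs day 18 to 18 + 4 = day 22.
All tasks are finished once the last one completes. Finish times: The design doc at 4, Asset creation at 11, Level scripting at 16, Internal playtest at 9, Balance pass at 16, Localization at 18, QA pass at 22. The latest is day 22.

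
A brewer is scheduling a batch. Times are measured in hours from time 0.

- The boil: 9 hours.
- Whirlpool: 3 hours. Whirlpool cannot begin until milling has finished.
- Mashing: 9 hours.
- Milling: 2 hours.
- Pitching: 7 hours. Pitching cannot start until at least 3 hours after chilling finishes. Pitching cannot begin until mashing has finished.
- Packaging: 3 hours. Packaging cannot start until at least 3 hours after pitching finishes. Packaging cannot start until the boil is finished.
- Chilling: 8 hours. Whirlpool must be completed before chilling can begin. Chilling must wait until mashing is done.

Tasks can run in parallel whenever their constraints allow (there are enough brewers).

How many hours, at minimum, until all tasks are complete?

The boil has no prerequisites, so it starts at hour 0 and finishes at hour 9.
Mashing can start immediately at hour 0; it finishes at hour 9.
Milling can start immediately at hour 0; it finishes at hour 2.
After milling (finishes hour 2), whirlpool can start at hour 2 and finishes at hour 5.
Chilling needs all of whirlpool (finishes hour 5); mashing (finishes hour 9). That puts its earliest start at hour 9; it finishes at 9 + 8 = hour 17.
Pitching needs all of chilling (finishes hour 17, plus 3-hour gap → hour 20); mashing (finishes hour 9). That puts its earliest start at hour 20; it finishes at 20 + 7 = hour 27.
Packaging has to wait for pitching (finishes hour 27, plus 3-hour gap → hour 30); the boil (finishes hour 9). The latest of these is hour 30, so packaging runs hour 30 to 30 + 3 = hour 33.
All tasks are finished once the last one completes. Finish times: Milling at 2, Mashing at 9, The boil at 9, Whirlpool at 5, Chilling at 17, Pitching at 27, Packaging at 33. The latest is hour 33.

33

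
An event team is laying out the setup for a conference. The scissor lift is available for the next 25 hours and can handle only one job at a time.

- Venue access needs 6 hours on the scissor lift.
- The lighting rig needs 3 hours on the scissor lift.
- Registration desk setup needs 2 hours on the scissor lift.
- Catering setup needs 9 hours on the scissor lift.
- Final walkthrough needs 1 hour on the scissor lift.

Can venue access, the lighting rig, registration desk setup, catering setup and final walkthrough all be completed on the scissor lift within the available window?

Yes

Running back to back, the jobs need 6 + 3 + 2 + 9 + 1 = 21 hours on the scissor lift.
Since 21 ≤ 25, they fit within the window.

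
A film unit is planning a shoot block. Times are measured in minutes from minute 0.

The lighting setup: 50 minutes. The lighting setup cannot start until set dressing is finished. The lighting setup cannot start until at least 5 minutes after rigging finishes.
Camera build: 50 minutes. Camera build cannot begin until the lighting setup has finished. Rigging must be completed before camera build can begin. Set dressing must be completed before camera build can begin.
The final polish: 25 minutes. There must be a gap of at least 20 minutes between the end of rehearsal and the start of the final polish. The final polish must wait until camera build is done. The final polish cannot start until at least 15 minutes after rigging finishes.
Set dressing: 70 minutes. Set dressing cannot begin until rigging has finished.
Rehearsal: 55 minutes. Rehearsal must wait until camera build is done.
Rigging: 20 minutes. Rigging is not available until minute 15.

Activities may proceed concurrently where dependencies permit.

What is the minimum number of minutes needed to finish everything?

305

Rigging waits on its own release at minute 15, so it starts at minute 15 and finishes at 15 + 20 = minute 35.
After rigging (finishes minute 35), set dressing can start at minute 35 and finishes at minute 105.
The lighting setup needs all of set dressing (finishes minute 105); rigging (finishes minute 35, plus 5-minute gap → minute 40). That puts its earliest start at minute 105; it finishes at 105 + 50 = minute 155.
For camera build: the lighting setup (finishes minute 155); rigging (finishes minute 35); set dressing (finishes minute 105). Taking the maximum gives a start of minute 155, and it finishes at 155 + 50 = minute 205.
Rehearsal cannot begin until camera build (finishes minute 205). It runs from minute 205 to 205 + 55 = minute 260.
The final polish cannot start until rehearsal (finishes minute 260, plus 20-minute gap → minute 280); camera build (finishes minute 205); rigging (finishes minute 35, plus 15-minute gap → minute 50). The controlling bound is minute 280, so the final polish finishes at 280 + 25 = minute 305.
All tasks are finished once the last one completes. Finish times: Rigging at 35, Set dressing at 105, The lighting setup at 155, Camera build at 205, Rehearsal at 260, The final polish at 305. The latest is minute 305.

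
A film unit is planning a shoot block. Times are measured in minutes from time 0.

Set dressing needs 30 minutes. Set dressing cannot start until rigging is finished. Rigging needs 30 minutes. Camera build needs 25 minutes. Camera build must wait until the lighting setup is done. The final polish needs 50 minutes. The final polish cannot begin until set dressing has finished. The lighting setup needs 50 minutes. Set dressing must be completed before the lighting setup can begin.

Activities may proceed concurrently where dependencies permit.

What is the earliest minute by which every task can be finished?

Rigging has no prerequisites, so it starts at minute 0 and finishes at minute 30.
Set dressing waits on rigging (finishes minute 30), so it starts at minute 30 and finishes at 30 + 30 = minute 60.
The final polish waits on set dressing (finishes minute 60), so it starts at minute 60 and finishes at 60 + 50 = minute 110.
After set dressing (finishes minute 60), the lighting setup can start at minute 60 and finishes at minute 110.
Camera build cannot begin until the lighting setup (finishes minute 110). It runs from minute 110 to 110 + 25 = minute 135.
All tasks are finished once the last one completes. Finish times: Rigging at 30, Set dressing at 60, The lighting setup at 110, Camera build at 135, The final polish at 110. The latest is minute 135.

135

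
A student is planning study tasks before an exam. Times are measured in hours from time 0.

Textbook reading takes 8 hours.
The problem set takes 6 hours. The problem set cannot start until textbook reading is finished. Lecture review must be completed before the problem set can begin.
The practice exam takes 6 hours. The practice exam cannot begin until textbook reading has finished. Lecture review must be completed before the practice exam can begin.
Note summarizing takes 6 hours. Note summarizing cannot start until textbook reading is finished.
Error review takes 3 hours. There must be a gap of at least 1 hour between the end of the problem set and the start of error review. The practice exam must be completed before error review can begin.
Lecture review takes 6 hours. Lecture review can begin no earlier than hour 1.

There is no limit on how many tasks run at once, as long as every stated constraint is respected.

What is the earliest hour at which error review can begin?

Lecture review waits on its own release at hour 1, so it starts at hour 1 and finishes at 1 + 6 = hour 7.
Textbook reading can start immediately at hour 0; it finishes at hour 8.
The practice exam needs all of textbook reading (finishes hour 8); lecture review (finishes hour 7). That puts its earliest start at hour 8; it finishes at 8 + 6 = hour 14.
The problem set cannot start until textbook reading (finishes hour 8); lecture review (finishes hour 7). The controlling bound is hour 8, so the problem set finishes at 8 + 6 = hour 14.
Error review waits on the problem set (finishes hour 14, plus 1-hour gap → hour 15); the practice exam (finishes hour 14). The latest of these is hour 15, which is the earliest error review can start.

15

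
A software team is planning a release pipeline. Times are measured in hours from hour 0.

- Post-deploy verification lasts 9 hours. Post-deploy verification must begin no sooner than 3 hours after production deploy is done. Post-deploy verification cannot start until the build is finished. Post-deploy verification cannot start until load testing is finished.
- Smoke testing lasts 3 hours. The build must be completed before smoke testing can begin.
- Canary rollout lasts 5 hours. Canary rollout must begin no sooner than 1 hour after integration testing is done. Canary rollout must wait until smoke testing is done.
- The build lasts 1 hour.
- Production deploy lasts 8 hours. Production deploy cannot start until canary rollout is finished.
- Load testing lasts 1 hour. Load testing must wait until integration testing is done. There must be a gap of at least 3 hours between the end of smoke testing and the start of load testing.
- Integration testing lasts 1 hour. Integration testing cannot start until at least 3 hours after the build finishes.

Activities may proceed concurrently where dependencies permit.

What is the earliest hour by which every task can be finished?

31

Nothing blocks the build, so it runs from hour 0 to hour 1.
After the build (finishes hour 1), smoke testing can start at hour 1 and finishes at hour 4.
Integration testing cannot begin until the build (finishes hour 1, plus 3-hour gap → hour 4). It runs from hour 4 to 4 + 1 = hour 5.
For load testing: integration testing (finishes hour 5); smoke testing (finishes hour 4, plus 3-hour gap → hour 7). Taking the maximum gives a start of hour 7, and it finishes at 7 + 1 = hour 8.
Canary rollout has to wait for integration testing (finishes hour 5, plus 1-hour gap → hour 6); smoke testing (finishes hour 4). The latest of these is hour 6, so canary rollout runs hour 6 to 6 + 5 = hour 11.
Production deploy cannot begin until canary rollout (finishes hour 11). It runs from hour 11 to 11 + 8 = hour 19.
For post-deploy verification: production deploy (finishes hour 19, plus 3-hour gap → hour 22); the build (finishes hour 1); load testing (finishes hour 8). Taking the maximum gives a start of hour 22, and it finishes at 22 + 9 = hour 31.
All tasks are finished once the last one completes. Finish times: The build at 1, Integration testing at 5, Smoke testing at 4, Canary rollout at 11, Load testing at 8, Production deploy at 19, Post-deploy verification at 31. The latest is hour 31.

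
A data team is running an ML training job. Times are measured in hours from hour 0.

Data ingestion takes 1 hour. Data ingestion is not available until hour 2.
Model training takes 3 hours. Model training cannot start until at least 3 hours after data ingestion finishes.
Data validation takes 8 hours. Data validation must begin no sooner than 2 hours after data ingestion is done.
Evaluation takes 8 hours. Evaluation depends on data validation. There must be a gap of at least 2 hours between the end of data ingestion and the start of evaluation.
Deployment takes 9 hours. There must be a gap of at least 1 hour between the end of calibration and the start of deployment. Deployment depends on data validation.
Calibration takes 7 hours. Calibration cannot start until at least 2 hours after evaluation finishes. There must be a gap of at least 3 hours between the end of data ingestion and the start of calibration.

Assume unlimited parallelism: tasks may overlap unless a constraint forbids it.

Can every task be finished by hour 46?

Data ingestion waits on its own release at hour 2, so it starts at hour 2 and finishes at 2 + 1 = hour 3.
After data ingestion (finishes hour 3, plus 3-hour gap → hour 6), model training can start at hour 6 and finishes at hour 9.
Data validation cannot begin until data ingestion (finishes hour 3, plus 2-hour gap → hour 5). It runs from hour 5 to 5 + 8 = hour 13.
For evaluation: data validation (finishes hour 13); data ingestion (finishes hour 3, plus 2-hour gap → hour 5). Taking the maximum gives a start of hour 13, and it finishes at 13 + 8 = hour 21.
Calibration needs all of evaluation (finishes hour 21, plus 2-hour gap → hour 23); data ingestion (finishes hour 3, plus 3-hour gap → hour 6). That puts its earliest start at hour 23; it finishes at 23 + 7 = hour 30.
Deployment cannot start until calibration (finishes hour 30, plus 1-hour gap → hour 31); data validation (finishes hour 13). The controlling bound is hour 31, so deployment finishes at 31 + 9 = hour 40.
Every task is finished by hour 40, which is no later than the deadline of 46, so the schedule is feasible.

Yes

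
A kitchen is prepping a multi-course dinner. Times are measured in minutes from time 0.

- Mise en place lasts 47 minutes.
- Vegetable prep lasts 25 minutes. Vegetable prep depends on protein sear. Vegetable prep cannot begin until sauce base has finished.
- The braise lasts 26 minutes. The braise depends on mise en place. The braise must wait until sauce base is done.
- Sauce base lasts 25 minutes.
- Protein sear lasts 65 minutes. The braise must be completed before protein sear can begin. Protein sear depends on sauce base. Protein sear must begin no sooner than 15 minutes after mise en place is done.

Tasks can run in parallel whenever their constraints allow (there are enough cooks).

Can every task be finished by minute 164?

Yes

Sauce base has no prerequisites, so it starts at minute 0 and finishes at minute 25.
Nothing blocks mise en place, so it runs from minute 0 to minute 47.
For the braise: mise en place (finishes minute 47); sauce base (finishes minute 25). Taking the maximum gives a start of minute 47, and it finishes at 47 + 26 = minute 73.
Protein sear needs all of the braise (finishes minute 73); sauce base (finishes minute 25); mise en place (finishes minute 47, plus 15-minute gap → minute 62). That puts its earliest start at minute 73; it finishes at 73 + 65 = minute 138.
Vegetable prep needs all of protein sear (finishes minute 138); sauce base (finishes minute 25). That puts its earliest start at minute 138; it finishes at 138 + 25 = minute 163.
Every task is finished by minute 163, which is no later than the deadline of 164, so the schedule is feasible.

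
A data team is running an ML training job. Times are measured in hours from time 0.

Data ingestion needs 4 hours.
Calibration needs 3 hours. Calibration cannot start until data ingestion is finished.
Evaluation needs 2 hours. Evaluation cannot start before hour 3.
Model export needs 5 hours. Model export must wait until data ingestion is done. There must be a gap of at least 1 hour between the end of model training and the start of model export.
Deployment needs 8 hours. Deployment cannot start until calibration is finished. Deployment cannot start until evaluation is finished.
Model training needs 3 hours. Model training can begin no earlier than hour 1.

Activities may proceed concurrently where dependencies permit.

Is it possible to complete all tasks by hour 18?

Yes

Evaluation waits on its own release at hour 3, so it starts at hour 3 and finishes at 3 + 2 = hour 5.
Model training cannot begin until its own release at hour 1. It runs from hour 1 to 1 + 3 = hour 4.
Data ingestion has no prerequisites, so it starts at hour 0 and finishes at hour 4.
Model export needs all of data ingestion (finishes hour 4); model training (finishes hour 4, plus 1-hour gap → hour 5). That puts its earliest start at hour 5; it finishes at 5 + 5 = hour 10.
Calibration waits on data ingestion (finishes hour 4), so it starts at hour 4 and finishes at 4 + 3 = hour 7.
Deployment cannot start until calibration (finishes hour 7); evaluation (finishes hour 5). The controlling bound is hour 7, so deployment finishes at 7 + 8 = hour 15.
Every task is finished by hour 15, which is no later than the deadline of 18, so the schedule is feasible.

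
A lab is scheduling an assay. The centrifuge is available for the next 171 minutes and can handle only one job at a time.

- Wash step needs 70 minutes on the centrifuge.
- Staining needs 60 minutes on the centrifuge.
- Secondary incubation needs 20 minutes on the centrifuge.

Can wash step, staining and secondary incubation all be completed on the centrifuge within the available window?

Running back to back, the jobs need 70 + 60 + 20 = 150 minutes on the centrifuge.
Since 150 ≤ 171, they fit within the window.

Yes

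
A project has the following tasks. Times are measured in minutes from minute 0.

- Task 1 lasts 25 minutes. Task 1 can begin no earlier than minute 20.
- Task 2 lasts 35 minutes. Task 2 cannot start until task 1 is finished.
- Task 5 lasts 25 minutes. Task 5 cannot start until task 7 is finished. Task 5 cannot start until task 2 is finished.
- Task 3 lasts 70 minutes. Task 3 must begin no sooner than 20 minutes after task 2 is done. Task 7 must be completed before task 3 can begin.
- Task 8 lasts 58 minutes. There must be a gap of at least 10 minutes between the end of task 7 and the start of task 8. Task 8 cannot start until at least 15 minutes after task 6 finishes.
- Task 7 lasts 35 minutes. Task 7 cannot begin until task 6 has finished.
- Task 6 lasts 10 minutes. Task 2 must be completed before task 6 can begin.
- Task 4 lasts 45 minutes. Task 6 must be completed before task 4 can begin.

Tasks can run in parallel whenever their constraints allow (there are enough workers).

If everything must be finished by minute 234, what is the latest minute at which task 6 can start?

To finish by minute 234, task 4 (duration 45) must start no later than minute 189.
Task 3 has no dependents, so it just needs to finish by minute 234. Starting by 234 − 70 = minute 164 achieves that.
To finish by minute 234, task 5 (duration 25) must start no later than minute 209.
Nothing follows task 8; the deadline of minute 234 is its only limit. It must start by 234 − 58 = minute 176.
Task 7 must finish in time for task 3 (must start by minute 164); task 5 (must start by minute 209); task 8 (must start by minute 176, minus 10-minute gap → minute 166). The tightest is minute 164, so task 7 must start by 164 − 35 = minute 129.
Task 6 has several dependents: task 4 (must start by minute 189); task 7 (must start by minute 129); task 8 (must start by minute 176, minus 15-minute gap → minute 161). The earliest of those limits is minute 129, so task 6 must start by 129 − 10 = minute 119.

119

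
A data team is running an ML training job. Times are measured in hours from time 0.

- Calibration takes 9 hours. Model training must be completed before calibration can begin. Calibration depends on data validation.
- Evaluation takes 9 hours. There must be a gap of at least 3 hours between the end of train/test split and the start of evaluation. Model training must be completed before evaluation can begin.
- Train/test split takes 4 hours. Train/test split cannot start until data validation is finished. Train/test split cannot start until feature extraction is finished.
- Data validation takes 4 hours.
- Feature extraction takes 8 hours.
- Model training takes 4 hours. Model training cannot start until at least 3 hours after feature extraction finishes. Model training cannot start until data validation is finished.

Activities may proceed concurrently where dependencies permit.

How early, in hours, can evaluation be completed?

24

Feature extraction has no prerequisites, so it starts at hour 0 and finishes at hour 8.
Data validation can start immediately at hour 0; it finishes at hour 4.
Model training needs all of feature extraction (finishes hour 8, plus 3-hour gap → hour 11); data validation (finishes hour 4). That puts its earliest start at hour 11; it finishes at 11 + 4 = hour 15.
Train/test split needs all of data validation (finishes hour 4); feature extraction (finishes hour 8). That puts its earliest start at hour 8; it finishes at 8 + 4 = hour 12.
Evaluation needs all of train/test split (finishes hour 12, plus 3-hour gap → hour 15); model training (finishes hour 15). That puts its earliest start at hour 15; it finishes at 15 + 9 = hour 24.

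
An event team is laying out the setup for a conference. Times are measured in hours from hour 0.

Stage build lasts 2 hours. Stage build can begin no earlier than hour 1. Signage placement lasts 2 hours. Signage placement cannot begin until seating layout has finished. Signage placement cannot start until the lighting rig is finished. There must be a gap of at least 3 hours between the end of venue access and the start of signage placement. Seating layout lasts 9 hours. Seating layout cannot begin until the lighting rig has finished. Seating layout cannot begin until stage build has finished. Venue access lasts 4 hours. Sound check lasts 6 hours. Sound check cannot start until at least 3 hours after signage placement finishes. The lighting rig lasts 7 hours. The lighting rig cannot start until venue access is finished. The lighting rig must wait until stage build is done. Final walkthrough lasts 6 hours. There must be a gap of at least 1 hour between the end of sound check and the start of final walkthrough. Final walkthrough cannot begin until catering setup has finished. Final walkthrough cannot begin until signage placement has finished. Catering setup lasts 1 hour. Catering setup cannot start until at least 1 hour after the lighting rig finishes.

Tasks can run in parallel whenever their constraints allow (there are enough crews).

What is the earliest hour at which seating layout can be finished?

Stage build waits on its own release at hour 1, so it starts at hour 1 and finishes at 1 + 2 = hour 3.
Venue access has no prerequisites, so it starts at hour 0 and finishes at hour 4.
The lighting rig cannot start until venue access (finishes hour 4); stage build (finishes hour 3). The controlling bound is hour 4, so the lighting rig finishes at 4 + 7 = hour 11.
Seating layout cannot start until the lighting rig (finishes hour 11); stage build (finishes hour 3). The controlling bound is hour 11, so seating layout finishes at 11 + 9 = hour 20.

20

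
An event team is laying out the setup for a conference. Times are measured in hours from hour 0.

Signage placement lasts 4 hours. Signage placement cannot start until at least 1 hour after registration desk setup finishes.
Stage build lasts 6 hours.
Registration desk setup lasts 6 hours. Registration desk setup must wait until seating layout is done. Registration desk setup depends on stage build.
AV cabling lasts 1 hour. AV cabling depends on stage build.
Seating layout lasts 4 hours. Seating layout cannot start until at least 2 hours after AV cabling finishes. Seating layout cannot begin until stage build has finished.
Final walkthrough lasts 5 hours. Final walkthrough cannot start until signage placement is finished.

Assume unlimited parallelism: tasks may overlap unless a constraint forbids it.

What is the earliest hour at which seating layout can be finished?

Stage build has no prerequisites, so it starts at hour 0 and finishes at hour 6.
After stage build (finishes hour 6), AV cabling can start at hour 6 and finishes at hour 7.
For seating layout: AV cabling (finishes hour 7, plus 2-hour gap → hour 9); stage build (finishes hour 6). Taking the maximum gives a start of hour 9, and it finishes at 9 + 4 = hour 13.

13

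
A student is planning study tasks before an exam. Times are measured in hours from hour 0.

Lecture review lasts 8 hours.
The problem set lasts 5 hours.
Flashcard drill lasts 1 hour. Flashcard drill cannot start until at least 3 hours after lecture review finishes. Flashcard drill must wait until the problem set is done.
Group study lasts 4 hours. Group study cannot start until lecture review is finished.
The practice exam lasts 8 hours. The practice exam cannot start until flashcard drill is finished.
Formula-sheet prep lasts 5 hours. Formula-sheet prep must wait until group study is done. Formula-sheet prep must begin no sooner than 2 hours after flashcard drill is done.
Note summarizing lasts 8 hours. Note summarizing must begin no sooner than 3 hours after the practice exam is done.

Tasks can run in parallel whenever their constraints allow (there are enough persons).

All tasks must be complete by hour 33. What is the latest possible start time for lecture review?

Note summarizing must finish by hour 33; it takes 8 hours, so it must start by 33 − 8 = hour 25.
The practice exam must finish before note summarizing (must start by hour 25, minus 3-hour gap → hour 22). With an 8-hour duration, the practice exam must start by 22 − 8 = hour 14.
To finish by hour 33, formula-sheet prep (duration 5) must start no later than hour 28.
For flashcard drill: the practice exam (must start by hour 14); formula-sheet prep (must start by hour 28, minus 2-hour gap → hour 26). The most restrictive is hour 14; with a 1-hour duration, flashcard drill must start by hour 13.
Group study feeds into formula-sheet prep (must start by hour 28); so group study must finish by hour 28 and therefore start by hour 24.
Lecture review feeds flashcard drill (must start by hour 13, minus 3-hour gap → hour 10); group study (must start by hour 24). Taking the minimum, lecture review must finish by hour 10 and start by 10 − 8 = hour 2.

2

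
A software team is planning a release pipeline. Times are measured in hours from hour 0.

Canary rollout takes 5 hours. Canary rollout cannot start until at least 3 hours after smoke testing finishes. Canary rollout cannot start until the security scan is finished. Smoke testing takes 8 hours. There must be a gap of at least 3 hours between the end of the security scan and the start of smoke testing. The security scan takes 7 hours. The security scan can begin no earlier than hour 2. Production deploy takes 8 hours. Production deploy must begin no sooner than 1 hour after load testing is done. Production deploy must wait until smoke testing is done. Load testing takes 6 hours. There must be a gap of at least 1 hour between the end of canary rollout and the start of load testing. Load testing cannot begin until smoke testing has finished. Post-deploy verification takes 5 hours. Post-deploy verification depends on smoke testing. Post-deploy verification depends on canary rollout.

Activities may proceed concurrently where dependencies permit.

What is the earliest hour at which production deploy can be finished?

The security scan cannot begin until its own release at hour 2. It runs from hour 2 to 2 + 7 = hour 9.
After the security scan (finishes hour 9, plus 3-hour gap → hour 12), smoke testing can start at hour 12 and finishes at hour 20.
Canary rollout cannot start until smoke testing (finishes hour 20, plus 3-hour gap → hour 23); the security scan (finishes hour 9). The controlling bound is hour 23, so canary rollout finishes at 23 + 5 = hour 28.
Load testing cannot start until canary rollout (finishes hour 28, plus 1-hour gap → hour 29); smoke testing (finishes hour 20). The controlling bound is hour 29, so load testing finishes at 29 + 6 = hour 35.
Production deploy cannot start until load testing (finishes hour 35, plus 1-hour gap → hour 36); smoke testing (finishes hour 20). The controlling bound is hour 36, so production deploy finishes at 36 + 8 = hour 44.

44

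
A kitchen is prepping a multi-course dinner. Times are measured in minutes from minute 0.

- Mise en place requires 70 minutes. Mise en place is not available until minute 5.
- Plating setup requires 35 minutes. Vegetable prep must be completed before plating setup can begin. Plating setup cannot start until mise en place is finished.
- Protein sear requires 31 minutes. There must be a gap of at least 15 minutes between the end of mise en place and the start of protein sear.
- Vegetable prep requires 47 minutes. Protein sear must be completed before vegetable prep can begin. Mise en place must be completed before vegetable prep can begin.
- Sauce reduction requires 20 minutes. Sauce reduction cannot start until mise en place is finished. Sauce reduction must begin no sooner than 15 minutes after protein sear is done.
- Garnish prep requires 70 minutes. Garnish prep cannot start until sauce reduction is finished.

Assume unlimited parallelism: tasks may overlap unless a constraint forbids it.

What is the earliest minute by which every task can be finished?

Mise en place waits on its own release at minute 5, so it starts at minute 5 and finishes at 5 + 70 = minute 75.
After mise en place (finishes minute 75, plus 15-minute gap → minute 90), protein sear can start at minute 90 and finishes at minute 121.
For sauce reduction: mise en place (finishes minute 75); protein sear (finishes minute 121, plus 15-minute gap → minute 136). Taking the maximum gives a start of minute 136, and it finishes at 136 + 20 = minute 156.
Garnish prep waits on sauce reduction (finishes minute 156), so it starts at minute 156 and finishes at 156 + 70 = minute 226.
For vegetable prep: protein sear (finishes minute 121); mise en place (finishes minute 75). Taking the maximum gives a start of minute 121, and it finishes at 121 + 47 = minute 168.
Plating setup has to wait for vegetable prep (finishes minute 168); mise en place (finishes minute 75). The latest of these is minute 168, so plating setup runs minute 168 to 168 + 35 = minute 203.
All tasks are finished once the last one completes. Finish times: Mise en place at 75, Protein sear at 121, Vegetable prep at 168, Sauce reduction at 156, Plating setup at 203, Garnish prep at 226. The latest is minute 226.

226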